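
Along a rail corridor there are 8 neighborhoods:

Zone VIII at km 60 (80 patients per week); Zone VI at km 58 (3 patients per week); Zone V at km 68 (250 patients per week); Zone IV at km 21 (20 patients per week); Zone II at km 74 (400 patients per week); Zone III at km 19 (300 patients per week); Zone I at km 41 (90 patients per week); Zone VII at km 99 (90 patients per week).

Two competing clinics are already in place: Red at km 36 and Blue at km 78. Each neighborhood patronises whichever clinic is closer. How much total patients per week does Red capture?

410

The indifferent point is the midpoint (36+78)/2 = 57; neighborhoods left of it (closer to Red at 36) go to Red, those right go to Blue.
  Zone III at 19 (w=300) → Red
  Zone IV at 21 (w=20) → Red
  Zone I at 41 (w=90) → Red
  Zone VI at 58 (w=3) → Blue
  Zone VIII at 60 (w=80) → Blue
  Zone V at 68 (w=250) → Blue
  Zone II at 74 (w=400) → Blue
  Zone VII at 99 (w=90) → Blue
Red captures 410; Blue captures 823.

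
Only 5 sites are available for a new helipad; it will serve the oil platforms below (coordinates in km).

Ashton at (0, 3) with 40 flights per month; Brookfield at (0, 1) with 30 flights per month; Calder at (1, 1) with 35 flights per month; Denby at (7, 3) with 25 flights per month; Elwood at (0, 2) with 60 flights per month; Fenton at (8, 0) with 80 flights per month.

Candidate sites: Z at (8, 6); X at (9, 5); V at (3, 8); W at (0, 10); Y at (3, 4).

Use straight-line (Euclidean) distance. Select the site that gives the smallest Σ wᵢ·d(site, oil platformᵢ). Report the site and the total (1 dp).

Y, total 1211.6 km

Total weighted distance at each candidate:
  Z (8, 6): total = 2021.6
  X (9, 5): total = 2025.1
  V (3, 8): total = 2033.8
  W (0, 10): total = 2618.9
  Y (3, 4): total = 1211.6
Minimum is at Y with total 1211.6 km.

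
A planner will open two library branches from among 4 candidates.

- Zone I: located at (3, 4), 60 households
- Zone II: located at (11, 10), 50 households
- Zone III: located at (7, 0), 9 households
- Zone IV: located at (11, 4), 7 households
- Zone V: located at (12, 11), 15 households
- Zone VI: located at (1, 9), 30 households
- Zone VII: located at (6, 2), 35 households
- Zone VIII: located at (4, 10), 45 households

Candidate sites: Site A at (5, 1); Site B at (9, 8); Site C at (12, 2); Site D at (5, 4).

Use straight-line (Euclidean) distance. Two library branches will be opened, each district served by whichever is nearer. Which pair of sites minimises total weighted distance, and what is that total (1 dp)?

{Site B, Site D}, total 909.3

Evaluate every pair (each demand assigned to the nearer of the two):
  {Site B, Site D}: total = 909.3
  {Site A, Site B}: total = 1006.5
  {Site C, Site D}: total = 1258.1
  {Site A, Site D}: total = 1270.2
  {Site B, Site C}: total = 1396.0
  {Site A, Site C}: total = 1515.5
Best pair: {Site B, Site D} with total 909.3.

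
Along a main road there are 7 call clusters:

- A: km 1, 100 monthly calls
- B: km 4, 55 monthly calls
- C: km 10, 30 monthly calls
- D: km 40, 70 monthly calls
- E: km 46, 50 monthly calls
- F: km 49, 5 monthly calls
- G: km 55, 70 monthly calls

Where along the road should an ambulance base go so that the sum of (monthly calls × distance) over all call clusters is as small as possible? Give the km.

x = 40

For a sum of weighted absolute distances on a line, the optimum is the weighted median (not the mean). Total weight W = 380; half-weight = 190.
Sort by position and accumulate weight:
  km 1 (A, w=100) → cum 100
  km 4 (B, w=55) → cum 155
  km 10 (C, w=30) → cum 185
  km 40 (D, w=70) → cum 255  ≥ 190 → median here
  km 46 (E, w=50) → cum 305
  km 49 (F, w=5) → cum 310
  km 55 (G, w=70) → cum 380
Optimal location: km 40.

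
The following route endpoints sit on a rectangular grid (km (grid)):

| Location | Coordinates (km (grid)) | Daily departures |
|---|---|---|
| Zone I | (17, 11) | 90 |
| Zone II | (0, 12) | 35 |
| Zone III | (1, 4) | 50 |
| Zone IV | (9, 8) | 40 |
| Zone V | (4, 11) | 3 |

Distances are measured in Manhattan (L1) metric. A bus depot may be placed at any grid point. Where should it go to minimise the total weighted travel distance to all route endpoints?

Manhattan distance separates: Σwᵢ(|x−xᵢ|+|y−yᵢ|) = Σwᵢ|x−xᵢ| + Σwᵢ|y−yᵢ|, so x and y are optimised independently as 1-D weighted medians.
Total weight W = 218; half = 109.
x-coordinate, sorted with cumulative weight:
  x=0 (Zone II, w=35) cum 35
  x=1 (Zone III, w=50) cum 85
  x=4 (Zone V, w=3) cum 88
  x=9 (Zone IV, w=40) cum 128  ← median
  x=17 (Zone I, w=90) cum 218
⇒ x* = 9
y-coordinate, sorted with cumulative weight:
  y=4 (Zone III, w=50) cum 50
  y=8 (Zone IV, w=40) cum 90
  y=11 (Zone I, w=90) cum 180  ← median
  y=11 (Zone V, w=3) cum 183
  y=12 (Zone II, w=35) cum 218
⇒ y* = 11

(9, 11)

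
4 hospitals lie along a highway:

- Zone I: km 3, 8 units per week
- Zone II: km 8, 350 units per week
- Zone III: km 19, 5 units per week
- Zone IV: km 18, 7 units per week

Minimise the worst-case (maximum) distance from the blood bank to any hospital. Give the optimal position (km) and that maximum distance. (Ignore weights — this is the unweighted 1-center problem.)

location 11, max distance 8

The 1-center on a line is the midpoint of the two extreme points: leftmost at 3, rightmost at 19.
Optimal location = (3 + 19)/2 = 11; maximum distance = (19 − 3)/2 = 8.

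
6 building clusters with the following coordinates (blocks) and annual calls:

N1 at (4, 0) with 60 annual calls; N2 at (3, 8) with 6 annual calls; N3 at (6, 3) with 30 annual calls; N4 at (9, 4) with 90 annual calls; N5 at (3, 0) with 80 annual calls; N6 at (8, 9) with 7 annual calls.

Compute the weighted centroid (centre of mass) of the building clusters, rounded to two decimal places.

The minimiser of Σwᵢ‖p−pᵢ‖² is the weighted centroid p* = (Σwᵢpᵢ)/(Σwᵢ).
Σwᵢ = 273.
Σwᵢxᵢ = 60·4 + 6·3 + 30·6 + 90·9 + 80·3 + 7·8 = 1544.
Σwᵢyᵢ = 60·0 + 6·8 + 30·3 + 90·4 + 80·0 + 7·9 = 561.
x* = 1544/273 = 5.66, y* = 561/273 = 2.05.

(5.66, 2.05)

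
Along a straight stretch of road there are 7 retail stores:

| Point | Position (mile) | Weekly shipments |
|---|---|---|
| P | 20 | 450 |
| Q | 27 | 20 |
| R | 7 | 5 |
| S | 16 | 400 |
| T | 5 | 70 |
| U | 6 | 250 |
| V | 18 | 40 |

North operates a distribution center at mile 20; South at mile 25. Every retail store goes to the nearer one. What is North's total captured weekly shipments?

The indifferent point is the midpoint (20+25)/2 = 22.5; retail stores left of it (closer to North at 20) go to North, those right go to South.
  T at 5 (w=70) → North
  U at 6 (w=250) → North
  R at 7 (w=5) → North
  S at 16 (w=400) → North
  V at 18 (w=40) → North
  P at 20 (w=450) → North
  Q at 27 (w=20) → South
North captures 1215; South captures 20.

1215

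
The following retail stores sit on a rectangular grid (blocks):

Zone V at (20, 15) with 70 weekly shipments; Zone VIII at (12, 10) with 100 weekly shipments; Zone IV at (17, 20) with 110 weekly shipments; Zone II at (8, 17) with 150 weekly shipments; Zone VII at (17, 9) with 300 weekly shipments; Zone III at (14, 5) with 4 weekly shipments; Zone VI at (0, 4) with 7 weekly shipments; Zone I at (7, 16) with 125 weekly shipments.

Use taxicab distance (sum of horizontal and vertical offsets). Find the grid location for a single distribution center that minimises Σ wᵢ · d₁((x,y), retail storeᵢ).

(17, 15)

Manhattan distance separates: Σwᵢ(|x−xᵢ|+|y−yᵢ|) = Σwᵢ|x−xᵢ| + Σwᵢ|y−yᵢ|, so x and y are optimised independently as 1-D weighted medians.
Total weight W = 866; half = 433.
x-coordinate, sorted with cumulative weight:
  x=0 (Zone VI, w=7) cum 7
  x=7 (Zone I, w=125) cum 132
  x=8 (Zone II, w=150) cum 282
  x=12 (Zone VIII, w=100) cum 382
  x=14 (Zone III, w=4) cum 386
  x=17 (Zone IV, w=110) cum 496  ← median
  x=17 (Zone VII, w=300) cum 796
  x=20 (Zone V, w=70) cum 866
⇒ x* = 17
y-coordinate, sorted with cumulative weight:
  y=4 (Zone VI, w=7) cum 7
  y=5 (Zone III, w=4) cum 11
  y=9 (Zone VII, w=300) cum 311
  y=10 (Zone VIII, w=100) cum 411
  y=15 (Zone V, w=70) cum 481  ← median
  y=16 (Zone I, w=125) cum 606
  y=17 (Zone II, w=150) cum 756
  y=20 (Zone IV, w=110) cum 866
⇒ y* = 15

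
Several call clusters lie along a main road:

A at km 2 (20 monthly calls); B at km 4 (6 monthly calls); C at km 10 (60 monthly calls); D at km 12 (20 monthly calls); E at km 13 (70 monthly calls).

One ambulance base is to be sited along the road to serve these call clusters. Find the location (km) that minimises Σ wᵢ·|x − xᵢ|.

For a sum of weighted absolute distances on a line, the optimum is the weighted median (not the mean). Total weight W = 176; half-weight = 88.
Sort by position and accumulate weight:
  km 2 (A, w=20) → cum 20
  km 4 (B, w=6) → cum 26
  km 10 (C, w=60) → cum 86
  km 12 (D, w=20) → cum 106  ≥ 88 → median here
  km 13 (E, w=70) → cum 176
Optimal location: km 12.

x = 12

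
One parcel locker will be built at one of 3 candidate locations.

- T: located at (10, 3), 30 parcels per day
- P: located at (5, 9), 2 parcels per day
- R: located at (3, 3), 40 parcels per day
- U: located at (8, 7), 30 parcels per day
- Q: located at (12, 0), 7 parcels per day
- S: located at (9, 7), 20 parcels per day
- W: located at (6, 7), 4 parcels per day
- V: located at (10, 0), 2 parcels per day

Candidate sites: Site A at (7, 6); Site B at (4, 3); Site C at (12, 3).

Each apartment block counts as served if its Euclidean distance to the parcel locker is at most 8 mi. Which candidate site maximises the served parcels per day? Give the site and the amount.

Site A, covering 135

Coverage radius r = 8 mi; a point is covered iff (Δx)²+(Δy)² ≤ 8² = 64.
  Site A (7, 6): covers {T, P, R, U, Q, S, W, V} → 135
  Site B (4, 3): covers {T, P, R, U, S, W, V} → 128
  Site C (12, 3): covers {T, U, Q, S, W, V} → 93
Maximum coverage at Site A: 135 parcels per day.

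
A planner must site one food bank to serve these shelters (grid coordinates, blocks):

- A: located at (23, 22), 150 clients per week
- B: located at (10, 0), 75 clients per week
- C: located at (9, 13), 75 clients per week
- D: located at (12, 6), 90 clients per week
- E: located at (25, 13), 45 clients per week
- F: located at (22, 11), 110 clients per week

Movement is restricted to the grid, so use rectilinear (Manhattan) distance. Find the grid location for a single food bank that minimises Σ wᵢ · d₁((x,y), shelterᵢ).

Manhattan distance separates: Σwᵢ(|x−xᵢ|+|y−yᵢ|) = Σwᵢ|x−xᵢ| + Σwᵢ|y−yᵢ|, so x and y are optimised independently as 1-D weighted medians.
Total weight W = 545; half = 272.5.
x-coordinate, sorted with cumulative weight:
  x=9 (C, w=75) cum 75
  x=10 (B, w=75) cum 150
  x=12 (D, w=90) cum 240
  x=22 (F, w=110) cum 350  ← median
  x=23 (A, w=150) cum 500
  x=25 (E, w=45) cum 545
⇒ x* = 22
y-coordinate, sorted with cumulative weight:
  y=0 (B, w=75) cum 75
  y=6 (D, w=90) cum 165
  y=11 (F, w=110) cum 275  ← median
  y=13 (C, w=75) cum 350
  y=13 (E, w=45) cum 395
  y=22 (A, w=150) cum 545
⇒ y* = 11

(22, 11)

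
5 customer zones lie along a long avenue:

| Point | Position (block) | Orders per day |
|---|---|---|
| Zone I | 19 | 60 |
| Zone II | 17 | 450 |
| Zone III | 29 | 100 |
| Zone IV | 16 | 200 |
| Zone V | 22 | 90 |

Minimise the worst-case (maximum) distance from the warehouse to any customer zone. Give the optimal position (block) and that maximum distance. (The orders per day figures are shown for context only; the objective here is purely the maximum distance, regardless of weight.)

The 1-center on a line is the midpoint of the two extreme points: leftmost at 16, rightmost at 29.
Optimal location = (16 + 29)/2 = 22.5; maximum distance = (29 − 16)/2 = 6.5.

location 22.5, max distance 6.5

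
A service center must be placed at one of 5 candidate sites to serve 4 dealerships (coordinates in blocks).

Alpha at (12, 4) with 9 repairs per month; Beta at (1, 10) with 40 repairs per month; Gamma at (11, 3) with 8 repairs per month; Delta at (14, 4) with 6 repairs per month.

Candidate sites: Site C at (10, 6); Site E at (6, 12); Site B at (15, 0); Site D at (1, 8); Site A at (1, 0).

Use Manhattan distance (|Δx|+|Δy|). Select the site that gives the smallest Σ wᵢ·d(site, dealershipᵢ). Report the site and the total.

Site D, total 437 blocks

Total weighted distance at each candidate:
  Site C (10, 6): total = 624
  Site E (6, 12): total = 614
  Site B (15, 0): total = 1109
  Site D (1, 8): total = 437
  Site A (1, 0): total = 741
Minimum is at Site D with total 437 blocks.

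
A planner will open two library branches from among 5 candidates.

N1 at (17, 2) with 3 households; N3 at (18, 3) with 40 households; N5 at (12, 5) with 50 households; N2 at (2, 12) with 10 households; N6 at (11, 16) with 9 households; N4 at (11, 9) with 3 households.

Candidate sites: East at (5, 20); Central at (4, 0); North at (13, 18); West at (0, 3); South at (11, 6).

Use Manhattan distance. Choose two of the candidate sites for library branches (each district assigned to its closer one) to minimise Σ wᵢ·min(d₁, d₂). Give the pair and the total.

Evaluate every pair (each demand assigned to the nearer of the two):
  {North, South}: total = 725
  {East, South}: total = 739
  {West, South}: total = 739
  {Central, South}: total = 769
  {Central, North}: total = 1584
  {East, Central}: total = 1623
  {North, West}: total = 1653
  {East, West}: total = 1725
  {East, North}: total = 1739
  {Central, West}: total = 1740
Best pair: {North, South} with total 725.

{North, South}, total 725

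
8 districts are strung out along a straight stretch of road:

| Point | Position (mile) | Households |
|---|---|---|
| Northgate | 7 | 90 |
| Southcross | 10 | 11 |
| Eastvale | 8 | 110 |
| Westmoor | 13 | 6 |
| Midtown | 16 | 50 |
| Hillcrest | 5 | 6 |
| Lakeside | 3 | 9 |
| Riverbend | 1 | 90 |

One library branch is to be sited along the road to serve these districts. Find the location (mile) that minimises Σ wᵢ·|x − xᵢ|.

For a sum of weighted absolute distances on a line, the optimum is the weighted median (not the mean). Total weight W = 372; half-weight = 186.
Sort by position and accumulate weight:
  mile 1 (Riverbend, w=90) → cum 90
  mile 3 (Lakeside, w=9) → cum 99
  mile 5 (Hillcrest, w=6) → cum 105
  mile 7 (Northgate, w=90) → cum 195  ≥ 186 → median here
  mile 8 (Eastvale, w=110) → cum 305
  mile 10 (Southcross, w=11) → cum 316
  mile 13 (Westmoor, w=6) → cum 322
  mile 16 (Midtown, w=50) → cum 372
Optimal location: mile 7.

x = 7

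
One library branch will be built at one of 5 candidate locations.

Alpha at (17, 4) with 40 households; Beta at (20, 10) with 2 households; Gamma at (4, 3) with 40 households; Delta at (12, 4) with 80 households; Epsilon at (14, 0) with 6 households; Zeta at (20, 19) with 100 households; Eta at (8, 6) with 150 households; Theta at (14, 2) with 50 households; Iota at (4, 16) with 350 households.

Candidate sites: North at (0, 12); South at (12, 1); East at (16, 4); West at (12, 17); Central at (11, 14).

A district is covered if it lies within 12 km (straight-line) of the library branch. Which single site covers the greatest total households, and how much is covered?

Central, covering 722

Coverage radius r = 12 km; a point is covered iff (Δx)²+(Δy)² ≤ 12² = 144.
  North (0, 12): covers {Gamma, Eta, Iota} → 540
  South (12, 1): covers {Alpha, Gamma, Delta, Epsilon, Eta, Theta} → 366
  East (16, 4): covers {Alpha, Beta, Delta, Epsilon, Eta, Theta} → 328
  West (12, 17): covers {Beta, Zeta, Eta, Iota} → 602
  Central (11, 14): covers {Alpha, Beta, Delta, Zeta, Eta, Iota} → 722
Maximum coverage at Central: 722 households.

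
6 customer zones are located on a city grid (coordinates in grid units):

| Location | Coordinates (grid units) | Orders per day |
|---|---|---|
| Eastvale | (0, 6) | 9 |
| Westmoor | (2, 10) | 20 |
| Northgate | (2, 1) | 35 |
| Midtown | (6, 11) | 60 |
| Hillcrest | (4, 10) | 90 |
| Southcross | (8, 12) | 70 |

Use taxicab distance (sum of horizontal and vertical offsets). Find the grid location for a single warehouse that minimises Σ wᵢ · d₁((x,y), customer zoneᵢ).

(4, 10)

Manhattan distance separates: Σwᵢ(|x−xᵢ|+|y−yᵢ|) = Σwᵢ|x−xᵢ| + Σwᵢ|y−yᵢ|, so x and y are optimised independently as 1-D weighted medians.
Total weight W = 284; half = 142.
x-coordinate, sorted with cumulative weight:
  x=0 (Eastvale, w=9) cum 9
  x=2 (Westmoor, w=20) cum 29
  x=2 (Northgate, w=35) cum 64
  x=4 (Hillcrest, w=90) cum 154  ← median
  x=6 (Midtown, w=60) cum 214
  x=8 (Southcross, w=70) cum 284
⇒ x* = 4
y-coordinate, sorted with cumulative weight:
  y=1 (Northgate, w=35) cum 35
  y=6 (Eastvale, w=9) cum 44
  y=10 (Westmoor, w=20) cum 64
  y=10 (Hillcrest, w=90) cum 154  ← median
  y=11 (Midtown, w=60) cum 214
  y=12 (Southcross, w=70) cum 284
⇒ y* = 10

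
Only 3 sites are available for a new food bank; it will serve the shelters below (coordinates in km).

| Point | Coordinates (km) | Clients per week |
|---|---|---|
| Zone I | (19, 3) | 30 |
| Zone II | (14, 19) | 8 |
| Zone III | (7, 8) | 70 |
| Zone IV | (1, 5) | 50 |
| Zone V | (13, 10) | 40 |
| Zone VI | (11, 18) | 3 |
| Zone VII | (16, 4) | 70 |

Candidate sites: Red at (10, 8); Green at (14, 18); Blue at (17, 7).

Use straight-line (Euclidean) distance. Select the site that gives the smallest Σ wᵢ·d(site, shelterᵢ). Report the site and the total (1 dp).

Total weighted distance at each candidate:
  Red (10, 8): total = 1766.0
  Green (14, 18): total = 3577.5
  Blue (17, 7): total = 2201.8
Minimum is at Red with total 1766.0 km.

Red, total 1766.0 km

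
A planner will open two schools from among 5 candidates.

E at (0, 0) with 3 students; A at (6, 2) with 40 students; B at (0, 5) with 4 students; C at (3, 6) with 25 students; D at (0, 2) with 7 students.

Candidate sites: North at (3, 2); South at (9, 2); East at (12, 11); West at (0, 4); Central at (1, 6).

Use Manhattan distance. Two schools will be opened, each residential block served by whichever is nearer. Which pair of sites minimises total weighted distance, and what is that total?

Evaluate every pair (each demand assigned to the nearer of the two):
  {North, Central}: total = 214
  {South, Central}: total = 234
  {North, West}: total = 250
  {South, West}: total = 275
  {North, South}: total = 280
  {North, East}: total = 280
  {West, Central}: total = 400
  {East, Central}: total = 474
  {East, West}: total = 475
  {South, East}: total = 514
Best pair: {North, Central} with total 214.

{North, Central}, total 214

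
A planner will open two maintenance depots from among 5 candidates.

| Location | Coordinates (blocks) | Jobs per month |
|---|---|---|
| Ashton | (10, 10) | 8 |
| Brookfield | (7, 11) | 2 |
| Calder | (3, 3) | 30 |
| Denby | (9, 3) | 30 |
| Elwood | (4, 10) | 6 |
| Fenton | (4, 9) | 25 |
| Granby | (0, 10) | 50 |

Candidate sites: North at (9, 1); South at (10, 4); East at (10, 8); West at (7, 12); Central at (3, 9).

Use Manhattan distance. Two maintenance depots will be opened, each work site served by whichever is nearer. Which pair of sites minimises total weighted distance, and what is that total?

{South, Central}, total 537

Evaluate every pair (each demand assigned to the nearer of the two):
  {South, Central}: total = 537
  {North, Central}: total = 553
  {East, Central}: total = 625
  {West, Central}: total = 789
  {North, West}: total = 972
  {South, West}: total = 972
  {North, East}: total = 1151
  {South, East}: total = 1151
  {East, West}: total = 1188
  {North, South}: total = 1515
Best pair: {South, Central} with total 537.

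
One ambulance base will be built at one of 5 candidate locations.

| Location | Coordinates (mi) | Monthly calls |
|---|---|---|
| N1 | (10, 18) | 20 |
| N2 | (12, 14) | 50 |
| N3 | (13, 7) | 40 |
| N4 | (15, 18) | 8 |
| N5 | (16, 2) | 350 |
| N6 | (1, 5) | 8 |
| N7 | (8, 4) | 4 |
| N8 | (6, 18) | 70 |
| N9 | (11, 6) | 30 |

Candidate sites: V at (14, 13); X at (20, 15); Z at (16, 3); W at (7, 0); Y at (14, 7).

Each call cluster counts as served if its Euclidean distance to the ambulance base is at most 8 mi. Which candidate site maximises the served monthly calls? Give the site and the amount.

Coverage radius r = 8 mi; a point is covered iff (Δx)²+(Δy)² ≤ 8² = 64.
  V (14, 13): covers {N1, N2, N3, N4, N9} → 148
  X (20, 15): covers {N4} → 8
  Z (16, 3): covers {N3, N5, N9} → 420
  W (7, 0): covers {N6, N7, N9} → 42
  Y (14, 7): covers {N2, N3, N5, N7, N9} → 474
Maximum coverage at Y: 474 monthly calls.

Y, covering 474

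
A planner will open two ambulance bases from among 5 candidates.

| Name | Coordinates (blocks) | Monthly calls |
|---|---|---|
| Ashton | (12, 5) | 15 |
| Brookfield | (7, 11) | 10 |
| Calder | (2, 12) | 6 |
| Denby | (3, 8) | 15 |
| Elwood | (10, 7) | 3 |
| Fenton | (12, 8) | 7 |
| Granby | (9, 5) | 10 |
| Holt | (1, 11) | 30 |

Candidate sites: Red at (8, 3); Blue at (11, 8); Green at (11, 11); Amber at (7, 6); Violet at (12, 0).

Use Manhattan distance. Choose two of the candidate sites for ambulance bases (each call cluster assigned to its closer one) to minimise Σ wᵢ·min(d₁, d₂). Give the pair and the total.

{Blue, Amber}, total 639

Evaluate every pair (each demand assigned to the nearer of the two):
  {Blue, Amber}: total = 639
  {Blue, Green}: total = 643
  {Green, Amber}: total = 650
  {Amber, Violet}: total = 702
  {Red, Green}: total = 713
  {Red, Amber}: total = 717
  {Red, Blue}: total = 761
  {Green, Violet}: total = 763
  {Blue, Violet}: total = 781
  {Red, Violet}: total = 959
Best pair: {Blue, Amber} with total 639.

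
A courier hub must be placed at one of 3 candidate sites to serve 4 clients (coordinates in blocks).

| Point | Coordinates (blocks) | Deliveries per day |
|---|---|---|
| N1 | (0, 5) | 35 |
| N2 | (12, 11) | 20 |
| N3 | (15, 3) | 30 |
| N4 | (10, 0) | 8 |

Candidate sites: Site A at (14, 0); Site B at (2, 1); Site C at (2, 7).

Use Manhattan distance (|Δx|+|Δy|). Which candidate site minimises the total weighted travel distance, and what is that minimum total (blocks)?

Total weighted distance at each candidate:
  Site A (14, 0): total = 1077
  Site B (2, 1): total = 1132
  Site C (2, 7): total = 1050
Minimum is at Site C with total 1050 blocks.

Site C, total 1050 blocks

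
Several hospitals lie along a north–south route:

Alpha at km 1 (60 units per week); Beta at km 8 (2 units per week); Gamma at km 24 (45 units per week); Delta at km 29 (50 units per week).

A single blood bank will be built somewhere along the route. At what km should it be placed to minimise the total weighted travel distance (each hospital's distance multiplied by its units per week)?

x = 24

For a sum of weighted absolute distances on a line, the optimum is the weighted median (not the mean). Total weight W = 157; half-weight = 78.5.
Sort by position and accumulate weight:
  km 1 (Alpha, w=60) → cum 60
  km 8 (Beta, w=2) → cum 62
  km 24 (Gamma, w=45) → cum 107  ≥ 78.5 → median here
  km 29 (Delta, w=50) → cum 157
Optimal location: km 24.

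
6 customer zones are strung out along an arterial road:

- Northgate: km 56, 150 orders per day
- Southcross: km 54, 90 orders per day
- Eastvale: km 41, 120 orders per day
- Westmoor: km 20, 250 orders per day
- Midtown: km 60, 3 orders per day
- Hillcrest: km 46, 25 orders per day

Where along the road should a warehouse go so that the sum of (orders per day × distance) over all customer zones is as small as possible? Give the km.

For a sum of weighted absolute distances on a line, the optimum is the weighted median (not the mean). Total weight W = 638; half-weight = 319.
Sort by position and accumulate weight:
  km 20 (Westmoor, w=250) → cum 250
  km 41 (Eastvale, w=120) → cum 370  ≥ 319 → median here
  km 46 (Hillcrest, w=25) → cum 395
  km 54 (Southcross, w=90) → cum 485
  km 56 (Northgate, w=150) → cum 635
  km 60 (Midtown, w=3) → cum 638
Optimal location: km 41.

x = 41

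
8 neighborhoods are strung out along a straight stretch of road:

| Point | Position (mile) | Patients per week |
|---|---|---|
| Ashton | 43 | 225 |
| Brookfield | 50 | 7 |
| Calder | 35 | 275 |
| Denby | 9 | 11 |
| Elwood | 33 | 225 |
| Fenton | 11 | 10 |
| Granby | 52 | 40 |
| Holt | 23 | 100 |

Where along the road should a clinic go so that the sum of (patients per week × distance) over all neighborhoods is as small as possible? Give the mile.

x = 35

For a sum of weighted absolute distances on a line, the optimum is the weighted median (not the mean). Total weight W = 893; half-weight = 446.5.
Sort by position and accumulate weight:
  mile 9 (Denby, w=11) → cum 11
  mile 11 (Fenton, w=10) → cum 21
  mile 23 (Holt, w=100) → cum 121
  mile 33 (Elwood, w=225) → cum 346
  mile 35 (Calder, w=275) → cum 621  ≥ 446.5 → median here
  mile 43 (Ashton, w=225) → cum 846
  mile 50 (Brookfield, w=7) → cum 853
  mile 52 (Granby, w=40) → cum 893
Optimal location: mile 35.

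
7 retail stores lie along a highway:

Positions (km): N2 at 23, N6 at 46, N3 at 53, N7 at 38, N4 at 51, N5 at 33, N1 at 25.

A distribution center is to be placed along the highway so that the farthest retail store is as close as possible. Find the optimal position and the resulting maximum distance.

The 1-center on a line is the midpoint of the two extreme points: leftmost at 23, rightmost at 53.
Optimal location = (23 + 53)/2 = 38; maximum distance = (53 − 23)/2 = 15.

location 38, max distance 15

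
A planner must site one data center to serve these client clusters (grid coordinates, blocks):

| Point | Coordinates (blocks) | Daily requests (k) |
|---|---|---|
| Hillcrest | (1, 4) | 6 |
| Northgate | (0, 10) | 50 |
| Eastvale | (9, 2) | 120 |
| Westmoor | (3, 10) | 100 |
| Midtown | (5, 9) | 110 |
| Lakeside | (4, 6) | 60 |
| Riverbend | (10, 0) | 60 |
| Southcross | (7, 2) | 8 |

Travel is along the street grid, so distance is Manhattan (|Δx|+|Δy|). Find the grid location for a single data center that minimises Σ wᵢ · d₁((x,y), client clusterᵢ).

Manhattan distance separates: Σwᵢ(|x−xᵢ|+|y−yᵢ|) = Σwᵢ|x−xᵢ| + Σwᵢ|y−yᵢ|, so x and y are optimised independently as 1-D weighted medians.
Total weight W = 514; half = 257.
x-coordinate, sorted with cumulative weight:
  x=0 (Northgate, w=50) cum 50
  x=1 (Hillcrest, w=6) cum 56
  x=3 (Westmoor, w=100) cum 156
  x=4 (Lakeside, w=60) cum 216
  x=5 (Midtown, w=110) cum 326  ← median
  x=7 (Southcross, w=8) cum 334
  x=9 (Eastvale, w=120) cum 454
  x=10 (Riverbend, w=60) cum 514
⇒ x* = 5
y-coordinate, sorted with cumulative weight:
  y=0 (Riverbend, w=60) cum 60
  y=2 (Eastvale, w=120) cum 180
  y=2 (Southcross, w=8) cum 188
  y=4 (Hillcrest, w=6) cum 194
  y=6 (Lakeside, w=60) cum 254
  y=9 (Midtown, w=110) cum 364  ← median
  y=10 (Northgate, w=50) cum 414
  y=10 (Westmoor, w=100) cum 514
⇒ y* = 9

(5, 9)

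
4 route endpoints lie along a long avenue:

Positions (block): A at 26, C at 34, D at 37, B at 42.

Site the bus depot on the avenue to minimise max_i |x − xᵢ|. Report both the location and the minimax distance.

The 1-center on a line is the midpoint of the two extreme points: leftmost at 26, rightmost at 42.
Optimal location = (26 + 42)/2 = 34; maximum distance = (42 − 26)/2 = 8.

location 34, max distance 8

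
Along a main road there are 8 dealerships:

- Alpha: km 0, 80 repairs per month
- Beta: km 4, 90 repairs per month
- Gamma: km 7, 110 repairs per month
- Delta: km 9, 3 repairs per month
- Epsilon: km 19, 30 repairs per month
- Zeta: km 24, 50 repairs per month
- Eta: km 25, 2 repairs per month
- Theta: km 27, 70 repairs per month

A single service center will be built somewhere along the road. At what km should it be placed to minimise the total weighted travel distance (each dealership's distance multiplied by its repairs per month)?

x = 7

For a sum of weighted absolute distances on a line, the optimum is the weighted median (not the mean). Total weight W = 435; half-weight = 217.5.
Sort by position and accumulate weight:
  km 0 (Alpha, w=80) → cum 80
  km 4 (Beta, w=90) → cum 170
  km 7 (Gamma, w=110) → cum 280  ≥ 217.5 → median here
  km 9 (Delta, w=3) → cum 283
  km 19 (Epsilon, w=30) → cum 313
  km 24 (Zeta, w=50) → cum 363
  km 25 (Eta, w=2) → cum 365
  km 27 (Theta, w=70) → cum 435
Optimal location: km 7.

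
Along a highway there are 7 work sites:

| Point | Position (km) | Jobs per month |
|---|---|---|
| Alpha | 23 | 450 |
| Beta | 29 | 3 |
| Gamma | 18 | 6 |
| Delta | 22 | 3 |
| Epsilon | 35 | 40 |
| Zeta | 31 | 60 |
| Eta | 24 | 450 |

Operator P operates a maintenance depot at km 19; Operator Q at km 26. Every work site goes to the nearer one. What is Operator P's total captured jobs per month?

The indifferent point is the midpoint (19+26)/2 = 22.5; work sites left of it (closer to Operator P at 19) go to Operator P, those right go to Operator Q.
  Gamma at 18 (w=6) → Operator P
  Delta at 22 (w=3) → Operator P
  Alpha at 23 (w=450) → Operator Q
  Eta at 24 (w=450) → Operator Q
  Beta at 29 (w=3) → Operator Q
  Zeta at 31 (w=60) → Operator Q
  Epsilon at 35 (w=40) → Operator Q
Operator P captures 9; Operator Q captures 1003.

9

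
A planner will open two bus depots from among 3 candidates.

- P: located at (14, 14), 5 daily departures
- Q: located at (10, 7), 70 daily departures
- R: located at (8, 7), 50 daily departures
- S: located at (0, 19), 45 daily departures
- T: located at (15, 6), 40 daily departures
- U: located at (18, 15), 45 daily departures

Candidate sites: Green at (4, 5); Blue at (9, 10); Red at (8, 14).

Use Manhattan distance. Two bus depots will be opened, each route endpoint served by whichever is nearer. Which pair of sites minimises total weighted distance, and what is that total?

Evaluate every pair (each demand assigned to the nearer of the two):
  {Blue, Red}: total = 1990
  {Green, Blue}: total = 2365
  {Green, Red}: total = 2450
Best pair: {Blue, Red} with total 1990.

{Blue, Red}, total 1990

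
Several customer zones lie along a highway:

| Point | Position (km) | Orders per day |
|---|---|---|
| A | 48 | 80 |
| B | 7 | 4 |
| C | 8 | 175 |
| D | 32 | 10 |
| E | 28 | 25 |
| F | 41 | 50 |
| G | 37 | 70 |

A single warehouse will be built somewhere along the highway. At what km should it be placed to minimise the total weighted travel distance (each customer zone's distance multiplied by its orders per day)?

x = 32

For a sum of weighted absolute distances on a line, the optimum is the weighted median (not the mean). Total weight W = 414; half-weight = 207.
Sort by position and accumulate weight:
  km 7 (B, w=4) → cum 4
  km 8 (C, w=175) → cum 179
  km 28 (E, w=25) → cum 204
  km 32 (D, w=10) → cum 214  ≥ 207 → median here
  km 37 (G, w=70) → cum 284
  km 41 (F, w=50) → cum 334
  km 48 (A, w=80) → cum 414
Optimal location: km 32.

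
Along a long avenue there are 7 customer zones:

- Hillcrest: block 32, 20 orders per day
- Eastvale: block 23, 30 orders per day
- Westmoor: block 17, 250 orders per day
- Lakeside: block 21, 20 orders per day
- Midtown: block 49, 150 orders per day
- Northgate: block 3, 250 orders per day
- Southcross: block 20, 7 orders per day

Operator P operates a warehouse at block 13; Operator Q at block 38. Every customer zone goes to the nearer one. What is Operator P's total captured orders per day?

557

The indifferent point is the midpoint (13+38)/2 = 25.5; customer zones left of it (closer to Operator P at 13) go to Operator P, those right go to Operator Q.
  Northgate at 3 (w=250) → Operator P
  Westmoor at 17 (w=250) → Operator P
  Southcross at 20 (w=7) → Operator P
  Lakeside at 21 (w=20) → Operator P
  Eastvale at 23 (w=30) → Operator P
  Hillcrest at 32 (w=20) → Operator Q
  Midtown at 49 (w=150) → Operator Q
Operator P captures 557; Operator Q captures 170.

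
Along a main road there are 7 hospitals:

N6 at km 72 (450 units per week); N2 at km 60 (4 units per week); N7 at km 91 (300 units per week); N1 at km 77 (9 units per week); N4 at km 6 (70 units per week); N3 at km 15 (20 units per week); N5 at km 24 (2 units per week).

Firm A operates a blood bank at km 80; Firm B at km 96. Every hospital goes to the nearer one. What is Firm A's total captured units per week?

555

The indifferent point is the midpoint (80+96)/2 = 88; hospitals left of it (closer to Firm A at 80) go to Firm A, those right go to Firm B.
  N4 at 6 (w=70) → Firm A
  N3 at 15 (w=20) → Firm A
  N5 at 24 (w=2) → Firm A
  N2 at 60 (w=4) → Firm A
  N6 at 72 (w=450) → Firm A
  N1 at 77 (w=9) → Firm A
  N7 at 91 (w=300) → Firm B
Firm A captures 555; Firm B captures 300.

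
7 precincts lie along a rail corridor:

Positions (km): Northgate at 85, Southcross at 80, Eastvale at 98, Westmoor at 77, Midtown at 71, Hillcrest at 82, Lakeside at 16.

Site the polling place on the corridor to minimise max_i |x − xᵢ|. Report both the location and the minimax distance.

The 1-center on a line is the midpoint of the two extreme points: leftmost at 16, rightmost at 98.
Optimal location = (16 + 98)/2 = 57; maximum distance = (98 − 16)/2 = 41.

location 57, max distance 41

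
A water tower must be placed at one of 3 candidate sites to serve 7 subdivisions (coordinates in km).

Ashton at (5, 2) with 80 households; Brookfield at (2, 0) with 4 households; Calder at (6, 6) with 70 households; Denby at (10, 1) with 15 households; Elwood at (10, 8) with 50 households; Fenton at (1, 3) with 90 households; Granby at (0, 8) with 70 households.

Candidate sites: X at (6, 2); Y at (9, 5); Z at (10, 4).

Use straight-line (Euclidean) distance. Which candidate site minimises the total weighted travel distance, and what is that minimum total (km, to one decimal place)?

Total weighted distance at each candidate:
  X (6, 2): total = 1853.2
  Y (9, 5): total = 2282.0
  Z (10, 4): total = 2593.5
Minimum is at X with total 1853.2 km.

X, total 1853.2 km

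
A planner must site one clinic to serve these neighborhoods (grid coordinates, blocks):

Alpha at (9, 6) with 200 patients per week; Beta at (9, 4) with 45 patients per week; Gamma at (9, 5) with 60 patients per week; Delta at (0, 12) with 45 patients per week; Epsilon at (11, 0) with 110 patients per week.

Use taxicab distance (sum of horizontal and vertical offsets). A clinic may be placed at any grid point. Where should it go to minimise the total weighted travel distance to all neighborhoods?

(9, 6)

Manhattan distance separates: Σwᵢ(|x−xᵢ|+|y−yᵢ|) = Σwᵢ|x−xᵢ| + Σwᵢ|y−yᵢ|, so x and y are optimised independently as 1-D weighted medians.
Total weight W = 460; half = 230.
x-coordinate, sorted with cumulative weight:
  x=0 (Delta, w=45) cum 45
  x=9 (Alpha, w=200) cum 245  ← median
  x=9 (Beta, w=45) cum 290
  x=9 (Gamma, w=60) cum 350
  x=11 (Epsilon, w=110) cum 460
⇒ x* = 9
y-coordinate, sorted with cumulative weight:
  y=0 (Epsilon, w=110) cum 110
  y=4 (Beta, w=45) cum 155
  y=5 (Gamma, w=60) cum 215
  y=6 (Alpha, w=200) cum 415  ← median
  y=12 (Delta, w=45) cum 460
⇒ y* = 6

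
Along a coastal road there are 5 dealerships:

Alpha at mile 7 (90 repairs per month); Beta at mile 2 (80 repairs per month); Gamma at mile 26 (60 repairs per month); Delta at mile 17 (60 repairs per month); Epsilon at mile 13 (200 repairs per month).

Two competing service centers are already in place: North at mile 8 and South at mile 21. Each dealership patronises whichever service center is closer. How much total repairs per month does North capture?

370

The indifferent point is the midpoint (8+21)/2 = 14.5; dealerships left of it (closer to North at 8) go to North, those right go to South.
  Beta at 2 (w=80) → North
  Alpha at 7 (w=90) → North
  Epsilon at 13 (w=200) → North
  Delta at 17 (w=60) → South
  Gamma at 26 (w=60) → South
North captures 370; South captures 120.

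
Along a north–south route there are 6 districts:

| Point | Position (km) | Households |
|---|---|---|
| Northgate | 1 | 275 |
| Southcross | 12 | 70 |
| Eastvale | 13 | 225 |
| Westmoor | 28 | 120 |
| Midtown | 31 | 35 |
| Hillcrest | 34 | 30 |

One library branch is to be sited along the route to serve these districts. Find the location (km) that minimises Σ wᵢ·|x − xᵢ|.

x = 13

For a sum of weighted absolute distances on a line, the optimum is the weighted median (not the mean). Total weight W = 755; half-weight = 377.5.
Sort by position and accumulate weight:
  km 1 (Northgate, w=275) → cum 275
  km 12 (Southcross, w=70) → cum 345
  km 13 (Eastvale, w=225) → cum 570  ≥ 377.5 → median here
  km 28 (Westmoor, w=120) → cum 690
  km 31 (Midtown, w=35) → cum 725
  km 34 (Hillcrest, w=30) → cum 755
Optimal location: km 13.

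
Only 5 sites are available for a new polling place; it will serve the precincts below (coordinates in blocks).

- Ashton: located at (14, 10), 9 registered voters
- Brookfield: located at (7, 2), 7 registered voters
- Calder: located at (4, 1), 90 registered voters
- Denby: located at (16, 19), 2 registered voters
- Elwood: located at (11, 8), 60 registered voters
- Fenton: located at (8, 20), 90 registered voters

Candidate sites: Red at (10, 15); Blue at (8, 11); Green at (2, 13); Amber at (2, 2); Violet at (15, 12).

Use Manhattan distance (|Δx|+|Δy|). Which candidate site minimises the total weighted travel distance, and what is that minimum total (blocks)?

Total weighted distance at each candidate:
  Red (10, 15): total = 3123
  Blue (8, 11): total = 2595
  Green (2, 13): total = 3557
  Amber (2, 2): total = 3607
  Violet (15, 12): total = 3979
Minimum is at Blue with total 2595 blocks.

Blue, total 2595 blocks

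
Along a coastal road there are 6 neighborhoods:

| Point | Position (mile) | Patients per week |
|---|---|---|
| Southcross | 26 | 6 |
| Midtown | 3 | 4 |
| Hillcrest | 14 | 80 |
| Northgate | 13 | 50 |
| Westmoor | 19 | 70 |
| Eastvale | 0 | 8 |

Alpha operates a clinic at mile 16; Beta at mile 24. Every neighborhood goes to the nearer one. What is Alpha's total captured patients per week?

212

The indifferent point is the midpoint (16+24)/2 = 20; neighborhoods left of it (closer to Alpha at 16) go to Alpha, those right go to Beta.
  Eastvale at 0 (w=8) → Alpha
  Midtown at 3 (w=4) → Alpha
  Northgate at 13 (w=50) → Alpha
  Hillcrest at 14 (w=80) → Alpha
  Westmoor at 19 (w=70) → Alpha
  Southcross at 26 (w=6) → Beta
Alpha captures 212; Beta captures 6.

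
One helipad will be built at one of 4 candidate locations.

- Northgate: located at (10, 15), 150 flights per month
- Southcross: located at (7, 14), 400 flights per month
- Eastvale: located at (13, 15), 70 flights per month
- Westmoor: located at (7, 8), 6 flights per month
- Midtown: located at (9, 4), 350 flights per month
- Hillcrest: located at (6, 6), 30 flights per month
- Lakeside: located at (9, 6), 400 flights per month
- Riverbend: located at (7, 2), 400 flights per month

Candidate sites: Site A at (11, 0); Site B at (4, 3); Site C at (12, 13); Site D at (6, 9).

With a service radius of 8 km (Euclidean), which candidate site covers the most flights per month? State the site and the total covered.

Site D, covering 1736

Coverage radius r = 8 km; a point is covered iff (Δx)²+(Δy)² ≤ 8² = 64.
  Site A (11, 0): covers {Midtown, Hillcrest, Lakeside, Riverbend} → 1180
  Site B (4, 3): covers {Westmoor, Midtown, Hillcrest, Lakeside, Riverbend} → 1186
  Site C (12, 13): covers {Northgate, Southcross, Eastvale, Westmoor, Lakeside} → 1026
  Site D (6, 9): covers {Northgate, Southcross, Westmoor, Midtown, Hillcrest, Lakeside, Riverbend} → 1736
Maximum coverage at Site D: 1736 flights per month.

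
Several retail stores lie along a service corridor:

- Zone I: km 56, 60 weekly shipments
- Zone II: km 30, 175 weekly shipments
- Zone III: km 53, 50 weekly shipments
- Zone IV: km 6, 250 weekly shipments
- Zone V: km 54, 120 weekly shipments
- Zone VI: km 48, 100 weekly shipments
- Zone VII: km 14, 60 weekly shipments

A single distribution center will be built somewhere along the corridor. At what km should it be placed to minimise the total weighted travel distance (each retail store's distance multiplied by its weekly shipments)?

For a sum of weighted absolute distances on a line, the optimum is the weighted median (not the mean). Total weight W = 815; half-weight = 407.5.
Sort by position and accumulate weight:
  km 6 (Zone IV, w=250) → cum 250
  km 14 (Zone VII, w=60) → cum 310
  km 30 (Zone II, w=175) → cum 485  ≥ 407.5 → median here
  km 48 (Zone VI, w=100) → cum 585
  km 53 (Zone III, w=50) → cum 635
  km 54 (Zone V, w=120) → cum 755
  km 56 (Zone I, w=60) → cum 815
Optimal location: km 30.

x = 30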